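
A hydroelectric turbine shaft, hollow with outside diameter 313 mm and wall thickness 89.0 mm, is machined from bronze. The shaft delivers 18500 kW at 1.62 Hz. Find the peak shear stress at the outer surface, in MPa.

ω = 2π·1.62 = 10.18 rad/s, so T = P/ω = 18500×10³ / 10.18 = 1.818e6 N·m.
J = π(d_o⁴ − d_i⁴)/32 = π(0.313⁴ − 0.135⁴)/32 = 9.097×10^-4 m⁴.
τ_max = T·r/J = 1.818e6 × 0.157 / 9.097×10^-4 = 3.127×10^8 Pa.

313 MPa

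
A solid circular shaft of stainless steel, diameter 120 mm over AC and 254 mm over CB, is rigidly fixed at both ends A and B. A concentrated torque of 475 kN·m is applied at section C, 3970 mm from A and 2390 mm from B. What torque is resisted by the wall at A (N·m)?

13800 N·m

Compatibility: T_A·a/J_AC = T_B·b/J_CB with T_A + T_B = T₀.
J_AC = 2.04×10^-5 m⁴, J_CB = 4.09×10^-4 m⁴, so T_A = T₀·(J_AC/a)/((J_AC/a)+(J_CB/b)) = 13830 N·m, T_B = 461200 N·m.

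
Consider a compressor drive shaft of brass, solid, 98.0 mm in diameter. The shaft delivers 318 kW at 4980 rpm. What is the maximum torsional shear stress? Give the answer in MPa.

ω = 2π·4980/60 = 521.5 rad/s, so T = P/ω = 318×10³ / 521.5 = 609.8 N·m.
J = πd⁴/32 = π(0.0980)⁴/32 = 9.055×10^-6 m⁴.
τ_max = T·r/J = 609.8 × 0.0490 / 9.055×10^-6 = 3.300×10^6 Pa.

3.30 MPa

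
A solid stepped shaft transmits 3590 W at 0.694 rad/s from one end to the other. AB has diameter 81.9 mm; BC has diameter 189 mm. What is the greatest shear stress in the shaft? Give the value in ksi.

ω = 0.694 rad/s, so T = P/ω = 3590 / 0.6940 = 5173 N·m.
Under the same torque, τ_max = 16T/(πd³) is largest where d is smallest — segment AB (d = 81.9 mm).
τ_max = 16·5173/(π·(0.0819)³) = 4.796×10^7 Pa.

6.96 ksi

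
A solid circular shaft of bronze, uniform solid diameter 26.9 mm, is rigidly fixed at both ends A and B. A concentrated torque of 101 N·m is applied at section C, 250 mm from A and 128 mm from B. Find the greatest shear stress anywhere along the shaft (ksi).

With uniform GJ and both ends fixed, compatibility θ_AC = θ_CB gives T_A·a = T_B·b, together with T_A + T_B = T₀.
T_A = T₀·b/(a+b) = 101.0·128/378.0 = 34.20 N·m; T_B = 66.80 N·m.
τ in each portion: τ_AC = 8.95×10^6 Pa, τ_CB = 1.75×10^7 Pa; maximum is in CB.
τ_max = T_CB·r/J = 66.80·0.0135/5.14×10^-8 = 1.748×10^7 Pa.

2.53 ksi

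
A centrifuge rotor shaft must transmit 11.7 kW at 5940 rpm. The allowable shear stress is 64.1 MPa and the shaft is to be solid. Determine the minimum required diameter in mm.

11.4 mm

ω = 2π·5940/60 = 622.0 rad/s, so T = P/ω = 11.7×10³ / 622.0 = 18.81 N·m.
For a solid shaft τ_max = 16T/(πd³), so d = (16T/(π τ_allow))^(1/3) = (16·18.81/(π·6.41×10^7))^(1/3) = 0.01143 m.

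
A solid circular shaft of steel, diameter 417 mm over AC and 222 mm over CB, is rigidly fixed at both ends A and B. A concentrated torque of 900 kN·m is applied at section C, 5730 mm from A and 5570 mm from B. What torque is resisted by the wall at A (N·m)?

831000 N·m

Compatibility: T_A·a/J_AC = T_B·b/J_CB with T_A + T_B = T₀.
J_AC = 2.97×10^-3 m⁴, J_CB = 2.38×10^-4 m⁴, so T_A = T₀·(J_AC/a)/((J_AC/a)+(J_CB/b)) = 831300 N·m, T_B = 68700 N·m.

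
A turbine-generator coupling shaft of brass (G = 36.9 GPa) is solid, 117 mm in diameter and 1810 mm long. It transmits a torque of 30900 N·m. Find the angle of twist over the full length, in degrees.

J = πd⁴/32 = π(0.117)⁴/32 = 1.840×10^-5 m⁴.
θ = T·L/(G·J) = 30900 × 1.81 / (36.9×10⁹ × 1.840×10^-5) = 0.08239 rad.

4.72°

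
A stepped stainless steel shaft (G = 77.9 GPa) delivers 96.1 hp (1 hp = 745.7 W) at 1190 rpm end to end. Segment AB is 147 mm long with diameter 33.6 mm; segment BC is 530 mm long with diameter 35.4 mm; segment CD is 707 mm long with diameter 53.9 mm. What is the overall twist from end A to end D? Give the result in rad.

0.0403 rad

ω = 2π·1190/60 = 124.6 rad/s, so T = P/ω = 96.1×745.7 / 124.6 = 575.1 N·m.
J_AB = π(0.0336)⁴/32 = 1.25×10^-7 m⁴; J_BC = π(0.0354)⁴/32 = 1.54×10^-7 m⁴; J_CD = π(0.0539)⁴/32 = 8.29×10^-7 m⁴.
θ = (T/G)·Σ L_i/J_i = (575.1/77.9×10⁹)·(0.147/1.25×10^-7 + 0.530/1.54×10^-7 + 0.707/8.29×10^-7) = 0.04035 rad.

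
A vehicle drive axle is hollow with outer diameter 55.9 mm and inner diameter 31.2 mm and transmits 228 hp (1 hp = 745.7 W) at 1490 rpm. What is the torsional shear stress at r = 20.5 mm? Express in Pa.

ω = 2π·1490/60 = 156.0 rad/s, so T = P/ω = 228×745.7 / 156.0 = 1090 N·m.
J = π(d_o⁴ − d_i⁴)/32 = π(0.0559⁴ − 0.0312⁴)/32 = 8.656×10^-7 m⁴.
Shear stress varies linearly with radius: τ = T·r/J = 1090 × 0.0205 / 8.656×10^-7 = 2.581×10^7 Pa.

2.58e7 Pa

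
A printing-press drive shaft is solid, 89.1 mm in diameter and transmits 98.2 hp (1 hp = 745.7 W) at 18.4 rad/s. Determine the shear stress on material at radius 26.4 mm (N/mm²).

17.0 N/mm²

ω = 18.4 rad/s, so T = P/ω = 98.2×745.7 / 18.40 = 3980 N·m.
J = πd⁴/32 = π(0.0891)⁴/32 = 6.187×10^-6 m⁴.
Shear stress varies linearly with radius: τ = T·r/J = 3980 × 0.0264 / 6.187×10^-6 = 1.698×10^7 Pa.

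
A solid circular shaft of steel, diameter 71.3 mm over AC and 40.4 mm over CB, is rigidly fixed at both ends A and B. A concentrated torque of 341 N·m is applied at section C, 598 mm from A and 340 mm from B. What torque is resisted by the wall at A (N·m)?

289 N·m

Compatibility: T_A·a/J_AC = T_B·b/J_CB with T_A + T_B = T₀.
J_AC = 2.54×10^-6 m⁴, J_CB = 2.62×10^-7 m⁴, so T_A = T₀·(J_AC/a)/((J_AC/a)+(J_CB/b)) = 288.7 N·m, T_B = 52.33 N·m.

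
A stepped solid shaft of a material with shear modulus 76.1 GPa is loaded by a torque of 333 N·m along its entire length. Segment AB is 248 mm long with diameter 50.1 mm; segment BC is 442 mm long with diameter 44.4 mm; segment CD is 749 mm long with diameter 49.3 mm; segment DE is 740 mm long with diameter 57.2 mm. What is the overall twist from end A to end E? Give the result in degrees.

0.891°

J_AB = π(0.0501)⁴/32 = 6.19×10^-7 m⁴; J_BC = π(0.0444)⁴/32 = 3.82×10^-7 m⁴; J_CD = π(0.0493)⁴/32 = 5.80×10^-7 m⁴; J_DE = π(0.0572)⁴/32 = 1.05×10^-6 m⁴.
θ = (T/G)·Σ L_i/J_i = (333.0/76.1×10⁹)·(0.248/6.19×10^-7 + 0.442/3.82×10^-7 + 0.749/5.80×10^-7 + 0.740/1.05×10^-6) = 0.01556 rad.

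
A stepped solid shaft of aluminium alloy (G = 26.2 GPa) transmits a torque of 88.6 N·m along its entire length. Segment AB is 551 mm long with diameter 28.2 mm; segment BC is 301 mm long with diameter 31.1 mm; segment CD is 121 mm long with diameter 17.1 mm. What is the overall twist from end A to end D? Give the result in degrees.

5.15°

J_AB = π(0.0282)⁴/32 = 6.21×10^-8 m⁴; J_BC = π(0.0311)⁴/32 = 9.18×10^-8 m⁴; J_CD = π(0.0171)⁴/32 = 8.39×10^-9 m⁴.
θ = (T/G)·Σ L_i/J_i = (88.60/26.2×10⁹)·(0.551/6.21×10^-8 + 0.301/9.18×10^-8 + 0.121/8.39×10^-9) = 0.08984 rad.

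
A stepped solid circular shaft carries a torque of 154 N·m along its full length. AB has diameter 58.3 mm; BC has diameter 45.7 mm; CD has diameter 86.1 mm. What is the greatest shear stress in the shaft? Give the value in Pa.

Under the same torque, τ_max = 16T/(πd³) is largest where d is smallest — segment BC (d = 45.7 mm).
τ_max = 16·154.0/(π·(0.0457)³) = 8.218×10^6 Pa.

8.22e6 Pa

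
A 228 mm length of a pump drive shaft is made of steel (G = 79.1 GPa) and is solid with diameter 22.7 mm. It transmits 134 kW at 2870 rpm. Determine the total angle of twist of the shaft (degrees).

2.82°

ω = 2π·2870/60 = 300.5 rad/s, so T = P/ω = 134×10³ / 300.5 = 445.9 N·m.
J = πd⁴/32 = π(0.0227)⁴/32 = 2.607×10^-8 m⁴.
θ = T·L/(G·J) = 445.9 × 0.228 / (79.1×10⁹ × 2.607×10^-8) = 0.04930 rad.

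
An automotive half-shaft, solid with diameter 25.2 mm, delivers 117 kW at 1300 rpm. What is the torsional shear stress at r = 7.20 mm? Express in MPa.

ω = 2π·1300/60 = 136.1 rad/s, so T = P/ω = 117×10³ / 136.1 = 859.4 N·m.
J = πd⁴/32 = π(0.0252)⁴/32 = 3.959×10^-8 m⁴.
Shear stress varies linearly with radius: τ = T·r/J = 859.4 × 0.00720 / 3.959×10^-8 = 1.563×10^8 Pa.

156 MPa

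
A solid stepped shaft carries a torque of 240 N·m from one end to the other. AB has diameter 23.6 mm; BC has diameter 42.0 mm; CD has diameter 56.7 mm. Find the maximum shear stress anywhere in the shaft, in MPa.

Under the same torque, τ_max = 16T/(πd³) is largest where d is smallest — segment AB (d = 23.6 mm).
τ_max = 16·240.0/(π·(0.0236)³) = 9.299×10^7 Pa.

93.0 MPa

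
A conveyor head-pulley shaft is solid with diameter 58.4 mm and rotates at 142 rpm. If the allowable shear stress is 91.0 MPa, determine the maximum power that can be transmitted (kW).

J = πd⁴/32 = π(0.0584)⁴/32 = 1.142×10^-6 m⁴.
T_max = τ_allow·J/r = 9.10×10^7 × 1.142×10^-6 / 0.0292 = 3559 N·m.
ω = 2π·142/60 = 14.87 rad/s, so P_max = T_max·ω = 5.292×10^4 W.

52.9 kW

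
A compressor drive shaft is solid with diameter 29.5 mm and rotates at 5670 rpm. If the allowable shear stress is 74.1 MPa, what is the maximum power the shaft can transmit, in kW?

J = πd⁴/32 = π(0.0295)⁴/32 = 7.435×10^-8 m⁴.
T_max = τ_allow·J/r = 7.41×10^7 × 7.435×10^-8 / 0.0147 = 373.5 N·m.
ω = 2π·5670/60 = 593.8 rad/s, so P_max = T_max·ω = 2.218×10^5 W.

222 kW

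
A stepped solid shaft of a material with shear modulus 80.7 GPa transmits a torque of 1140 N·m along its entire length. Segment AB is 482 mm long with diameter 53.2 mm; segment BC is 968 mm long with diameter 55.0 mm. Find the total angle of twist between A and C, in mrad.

J_AB = π(0.0532)⁴/32 = 7.86×10^-7 m⁴; J_BC = π(0.0550)⁴/32 = 8.98×10^-7 m⁴.
θ = (T/G)·Σ L_i/J_i = (1140/80.7×10⁹)·(0.482/7.86×10^-7 + 0.968/8.98×10^-7) = 0.02388 rad.

23.9 mrad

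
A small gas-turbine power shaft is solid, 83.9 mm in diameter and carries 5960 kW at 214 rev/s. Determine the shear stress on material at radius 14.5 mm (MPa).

ω = 2π·214 = 1345 rad/s, so T = P/ω = 5960×10³ / 1345 = 4433 N·m.
J = πd⁴/32 = π(0.0839)⁴/32 = 4.865×10^-6 m⁴.
Shear stress varies linearly with radius: τ = T·r/J = 4433 × 0.0145 / 4.865×10^-6 = 1.321×10^7 Pa.

13.2 MPa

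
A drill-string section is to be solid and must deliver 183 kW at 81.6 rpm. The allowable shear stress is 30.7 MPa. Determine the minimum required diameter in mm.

ω = 2π·81.6/60 = 8.545 rad/s, so T = P/ω = 183×10³ / 8.545 = 21420 N·m.
For a solid shaft τ_max = 16T/(πd³), so d = (16T/(π τ_allow))^(1/3) = (16·21420/(π·3.07×10^7))^(1/3) = 0.1526 m.

153 mm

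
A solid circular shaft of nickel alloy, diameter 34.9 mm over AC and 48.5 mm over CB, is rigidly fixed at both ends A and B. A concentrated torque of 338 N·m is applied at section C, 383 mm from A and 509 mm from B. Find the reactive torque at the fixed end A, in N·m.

88.8 N·m

Compatibility: T_A·a/J_AC = T_B·b/J_CB with T_A + T_B = T₀.
J_AC = 1.46×10^-7 m⁴, J_CB = 5.43×10^-7 m⁴, so T_A = T₀·(J_AC/a)/((J_AC/a)+(J_CB/b)) = 88.80 N·m, T_B = 249.2 N·m.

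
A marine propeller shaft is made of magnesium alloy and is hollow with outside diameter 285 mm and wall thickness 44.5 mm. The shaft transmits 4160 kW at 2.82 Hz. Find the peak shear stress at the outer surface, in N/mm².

ω = 2π·2.82 = 17.72 rad/s, so T = P/ω = 4160×10³ / 17.72 = 234800 N·m.
J = π(d_o⁴ − d_i⁴)/32 = π(0.285⁴ − 0.196⁴)/32 = 5.028×10^-4 m⁴.
τ_max = T·r/J = 234800 × 0.142 / 5.028×10^-4 = 6.654×10^7 Pa.

66.5 N/mm²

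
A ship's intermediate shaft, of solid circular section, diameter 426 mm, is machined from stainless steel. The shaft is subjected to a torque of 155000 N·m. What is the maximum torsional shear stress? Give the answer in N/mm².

J = πd⁴/32 = π(0.426)⁴/32 = 3.233×10^-3 m⁴.
τ_max = T·r/J = 155000 × 0.213 / 3.233×10^-3 = 1.021×10^7 Pa.

10.2 N/mm²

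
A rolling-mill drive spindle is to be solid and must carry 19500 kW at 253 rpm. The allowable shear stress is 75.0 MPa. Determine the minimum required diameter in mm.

368 mm

ω = 2π·253/60 = 26.49 rad/s, so T = P/ω = 19500×10³ / 26.49 = 736000 N·m.
For a solid shaft τ_max = 16T/(πd³), so d = (16T/(π τ_allow))^(1/3) = (16·736000/(π·7.50×10^7))^(1/3) = 0.3684 m.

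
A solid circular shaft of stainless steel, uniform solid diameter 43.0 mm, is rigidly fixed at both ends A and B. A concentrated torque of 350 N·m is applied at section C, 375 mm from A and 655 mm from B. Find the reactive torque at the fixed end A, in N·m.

With uniform GJ and both ends fixed, compatibility θ_AC = θ_CB gives T_A·a = T_B·b, together with T_A + T_B = T₀.
T_A = T₀·b/(a+b) = 350.0·655/1030 = 222.6 N·m; T_B = 127.4 N·m.

223 N·m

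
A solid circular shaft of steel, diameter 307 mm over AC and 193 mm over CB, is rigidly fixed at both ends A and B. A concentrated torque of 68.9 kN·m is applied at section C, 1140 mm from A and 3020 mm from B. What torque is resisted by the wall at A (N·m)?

Compatibility: T_A·a/J_AC = T_B·b/J_CB with T_A + T_B = T₀.
J_AC = 8.72×10^-4 m⁴, J_CB = 1.36×10^-4 m⁴, so T_A = T₀·(J_AC/a)/((J_AC/a)+(J_CB/b)) = 65060 N·m, T_B = 3836 N·m.

65100 N·m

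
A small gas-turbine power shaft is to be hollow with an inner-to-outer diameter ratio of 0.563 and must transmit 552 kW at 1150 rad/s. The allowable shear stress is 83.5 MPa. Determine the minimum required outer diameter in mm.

31.9 mm

ω = 1150 rad/s, so T = P/ω = 552×10³ / 1150 = 480.0 N·m.
For a hollow shaft with d_i/d_o = 0.563: τ_max = 16T/(π d_o³ (1−k⁴)), so d_o = [16T/(π τ_allow (1−k⁴))]^(1/3) = [16·480.0/(π·8.35×10^7·0.8995)]^(1/3) = 0.03193 m.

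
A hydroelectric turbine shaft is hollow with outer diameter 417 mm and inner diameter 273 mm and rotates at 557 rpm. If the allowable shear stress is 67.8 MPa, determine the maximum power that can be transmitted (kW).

46000 kW

J = π(d_o⁴ − d_i⁴)/32 = π(0.417⁴ − 0.273⁴)/32 = 2.423×10^-3 m⁴.
T_max = τ_allow·J/r = 6.78×10^7 × 2.423×10^-3 / 0.208 = 788000 N·m.
ω = 2π·557/60 = 58.33 rad/s, so P_max = T_max·ω = 4.596×10^7 W.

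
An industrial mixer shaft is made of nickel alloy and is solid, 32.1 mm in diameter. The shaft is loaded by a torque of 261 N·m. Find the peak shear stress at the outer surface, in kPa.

40200 kPa

J = πd⁴/32 = π(0.0321)⁴/32 = 1.042×10^-7 m⁴.
τ_max = T·r/J = 261.0 × 0.0161 / 1.042×10^-7 = 4.019×10^7 Pa.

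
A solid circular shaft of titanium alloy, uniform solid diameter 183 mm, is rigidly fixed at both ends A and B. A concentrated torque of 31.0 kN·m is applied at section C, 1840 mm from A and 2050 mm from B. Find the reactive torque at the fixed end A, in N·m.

16300 N·m

With uniform GJ and both ends fixed, compatibility θ_AC = θ_CB gives T_A·a = T_B·b, together with T_A + T_B = T₀.
T_A = T₀·b/(a+b) = 31000·2050/3890 = 16340 N·m; T_B = 14660 N·m.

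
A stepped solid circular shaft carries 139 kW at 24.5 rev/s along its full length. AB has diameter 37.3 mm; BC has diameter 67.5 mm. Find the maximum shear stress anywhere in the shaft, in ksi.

ω = 2π·24.5 = 153.9 rad/s, so T = P/ω = 139×10³ / 153.9 = 903.0 N·m.
Under the same torque, τ_max = 16T/(πd³) is largest where d is smallest — segment AB (d = 37.3 mm).
τ_max = 16·903.0/(π·(0.0373)³) = 8.862×10^7 Pa.

12.9 ksi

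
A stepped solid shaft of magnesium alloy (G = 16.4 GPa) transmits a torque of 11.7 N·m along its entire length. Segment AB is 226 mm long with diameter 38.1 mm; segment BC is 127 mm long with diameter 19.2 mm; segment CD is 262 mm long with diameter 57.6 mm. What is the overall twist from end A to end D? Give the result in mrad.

J_AB = π(0.0381)⁴/32 = 2.07×10^-7 m⁴; J_BC = π(0.0192)⁴/32 = 1.33×10^-8 m⁴; J_CD = π(0.0576)⁴/32 = 1.08×10^-6 m⁴.
θ = (T/G)·Σ L_i/J_i = (11.70/16.4×10⁹)·(0.226/2.07×10^-7 + 0.127/1.33×10^-8 + 0.262/1.08×10^-6) = 7.743×10^-3 rad.

7.74 mrad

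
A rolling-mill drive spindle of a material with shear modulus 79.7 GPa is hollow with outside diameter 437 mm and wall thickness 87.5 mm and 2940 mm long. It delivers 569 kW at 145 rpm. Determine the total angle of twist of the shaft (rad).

4.43e-4 rad

ω = 2π·145/60 = 15.18 rad/s, so T = P/ω = 569×10³ / 15.18 = 37470 N·m.
J = π(d_o⁴ − d_i⁴)/32 = π(0.437⁴ − 0.262⁴)/32 = 3.118×10^-3 m⁴.
θ = T·L/(G·J) = 37470 × 2.94 / (79.7×10⁹ × 3.118×10^-3) = 4.434×10^-4 rad.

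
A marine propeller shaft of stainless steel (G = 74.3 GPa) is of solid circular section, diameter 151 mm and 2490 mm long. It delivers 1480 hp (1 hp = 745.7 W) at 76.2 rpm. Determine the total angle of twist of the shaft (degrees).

ω = 2π·76.2/60 = 7.980 rad/s, so T = P/ω = 1480×745.7 / 7.980 = 138300 N·m.
J = πd⁴/32 = π(0.151)⁴/32 = 5.104×10^-5 m⁴.
θ = T·L/(G·J) = 138300 × 2.49 / (74.3×10⁹ × 5.104×10^-5) = 0.09081 rad.

5.20°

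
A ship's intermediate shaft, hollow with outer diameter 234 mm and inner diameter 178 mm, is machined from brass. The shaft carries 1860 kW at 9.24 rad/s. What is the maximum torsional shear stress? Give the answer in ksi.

ω = 9.24 rad/s, so T = P/ω = 1860×10³ / 9.240 = 201300 N·m.
J = π(d_o⁴ − d_i⁴)/32 = π(0.234⁴ − 0.178⁴)/32 = 1.958×10^-4 m⁴.
τ_max = T·r/J = 201300 × 0.117 / 1.958×10^-4 = 1.203×10^8 Pa.

17.4 ksi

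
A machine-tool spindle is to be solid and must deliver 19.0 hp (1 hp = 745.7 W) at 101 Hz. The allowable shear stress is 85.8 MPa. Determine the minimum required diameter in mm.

ω = 2π·101 = 634.6 rad/s, so T = P/ω = 19.0×745.7 / 634.6 = 22.33 N·m.
For a solid shaft τ_max = 16T/(πd³), so d = (16T/(π τ_allow))^(1/3) = (16·22.33/(π·8.58×10^7))^(1/3) = 0.01098 m.

11.0 mm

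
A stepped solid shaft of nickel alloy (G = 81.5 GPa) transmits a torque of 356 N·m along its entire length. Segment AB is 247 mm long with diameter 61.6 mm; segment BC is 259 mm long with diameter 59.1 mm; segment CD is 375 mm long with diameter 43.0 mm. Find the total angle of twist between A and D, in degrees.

J_AB = π(0.0616)⁴/32 = 1.41×10^-6 m⁴; J_BC = π(0.0591)⁴/32 = 1.20×10^-6 m⁴; J_CD = π(0.0430)⁴/32 = 3.36×10^-7 m⁴.
θ = (T/G)·Σ L_i/J_i = (356.0/81.5×10⁹)·(0.247/1.41×10^-6 + 0.259/1.20×10^-6 + 0.375/3.36×10^-7) = 6.588×10^-3 rad.

0.377°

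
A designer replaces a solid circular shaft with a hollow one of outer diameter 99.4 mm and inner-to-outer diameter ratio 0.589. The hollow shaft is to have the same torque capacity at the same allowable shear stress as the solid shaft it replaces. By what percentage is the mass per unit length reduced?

28.9 %

Equal τ_max and T ⇒ the solid shaft needs d_s³ = d_o³(1−k⁴), so d_s = 99.4·(1−0.589⁴)^(1/3) = 95.24 mm.
Area ratio A_h/A_s = d_o²(1−k²)/d_s² = (1−k²)/(1−k⁴)^(2/3) = 0.7114.
Mass saving = 1 − 0.7114 = 28.9 %.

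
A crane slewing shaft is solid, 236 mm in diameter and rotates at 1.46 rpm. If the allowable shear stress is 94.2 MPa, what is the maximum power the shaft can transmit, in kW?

J = πd⁴/32 = π(0.236)⁴/32 = 3.045×10^-4 m⁴.
T_max = τ_allow·J/r = 9.42×10^7 × 3.045×10^-4 / 0.118 = 243100 N·m.
ω = 2π·1.46/60 = 0.1529 rad/s, so P_max = T_max·ω = 3.717×10^4 W.

37.2 kW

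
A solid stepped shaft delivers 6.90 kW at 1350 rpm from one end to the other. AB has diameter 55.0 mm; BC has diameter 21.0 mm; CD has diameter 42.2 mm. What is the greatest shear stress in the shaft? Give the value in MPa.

ω = 2π·1350/60 = 141.4 rad/s, so T = P/ω = 6.90×10³ / 141.4 = 48.81 N·m.
Under the same torque, τ_max = 16T/(πd³) is largest where d is smallest — segment BC (d = 21.0 mm).
τ_max = 16·48.81/(π·(0.0210)³) = 2.684×10^7 Pa.

26.8 MPa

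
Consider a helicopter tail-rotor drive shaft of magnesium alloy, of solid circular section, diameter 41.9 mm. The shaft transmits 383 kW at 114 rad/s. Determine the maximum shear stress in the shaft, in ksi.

ω = 114 rad/s, so T = P/ω = 383×10³ / 114.0 = 3360 N·m.
J = πd⁴/32 = π(0.0419)⁴/32 = 3.026×10^-7 m⁴.
τ_max = T·r/J = 3360 × 0.0209 / 3.026×10^-7 = 2.326×10^8 Pa.

33.7 ksi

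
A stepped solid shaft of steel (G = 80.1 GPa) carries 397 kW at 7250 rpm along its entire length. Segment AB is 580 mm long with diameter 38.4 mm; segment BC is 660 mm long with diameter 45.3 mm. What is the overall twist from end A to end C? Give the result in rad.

ω = 2π·7250/60 = 759.2 rad/s, so T = P/ω = 397×10³ / 759.2 = 522.9 N·m.
J_AB = π(0.0384)⁴/32 = 2.13×10^-7 m⁴; J_BC = π(0.0453)⁴/32 = 4.13×10^-7 m⁴.
θ = (T/G)·Σ L_i/J_i = (522.9/80.1×10⁹)·(0.580/2.13×10^-7 + 0.660/4.13×10^-7) = 0.02816 rad.

0.0282 rad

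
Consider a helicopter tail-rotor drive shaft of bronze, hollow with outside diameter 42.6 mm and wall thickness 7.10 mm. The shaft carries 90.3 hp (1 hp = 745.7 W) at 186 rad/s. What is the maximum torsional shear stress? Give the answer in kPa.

29700 kPa

ω = 186 rad/s, so T = P/ω = 90.3×745.7 / 186.0 = 362.0 N·m.
J = π(d_o⁴ − d_i⁴)/32 = π(0.0426⁴ − 0.0284⁴)/32 = 2.595×10^-7 m⁴.
τ_max = T·r/J = 362.0 × 0.0213 / 2.595×10^-7 = 2.972×10^7 Pa.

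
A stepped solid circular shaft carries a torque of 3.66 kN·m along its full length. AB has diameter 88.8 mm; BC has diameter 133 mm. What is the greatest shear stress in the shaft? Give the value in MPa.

26.6 MPa

Under the same torque, τ_max = 16T/(πd³) is largest where d is smallest — segment AB (d = 88.8 mm).
τ_max = 16·3660/(π·(0.0888)³) = 2.662×10^7 Pa.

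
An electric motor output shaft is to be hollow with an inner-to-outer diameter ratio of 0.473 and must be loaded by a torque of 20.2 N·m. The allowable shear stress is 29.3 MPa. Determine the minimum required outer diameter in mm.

For a hollow shaft with d_i/d_o = 0.473: τ_max = 16T/(π d_o³ (1−k⁴)), so d_o = [16T/(π τ_allow (1−k⁴))]^(1/3) = [16·20.20/(π·2.93×10^7·0.9499)]^(1/3) = 0.01546 m.

15.5 mm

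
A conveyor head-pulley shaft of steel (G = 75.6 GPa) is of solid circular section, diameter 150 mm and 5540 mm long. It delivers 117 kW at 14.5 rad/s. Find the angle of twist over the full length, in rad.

0.0119 rad

ω = 14.5 rad/s, so T = P/ω = 117×10³ / 14.50 = 8069 N·m.
J = πd⁴/32 = π(0.150)⁴/32 = 4.970×10^-5 m⁴.
θ = T·L/(G·J) = 8069 × 5.54 / (75.6×10⁹ × 4.970×10^-5) = 0.01190 rad.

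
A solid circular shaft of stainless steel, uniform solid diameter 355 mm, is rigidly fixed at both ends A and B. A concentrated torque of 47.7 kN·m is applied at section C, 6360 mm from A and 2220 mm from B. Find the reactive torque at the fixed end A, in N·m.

12300 N·m

With uniform GJ and both ends fixed, compatibility θ_AC = θ_CB gives T_A·a = T_B·b, together with T_A + T_B = T₀.
T_A = T₀·b/(a+b) = 47700·2220/8580 = 12340 N·m; T_B = 35360 N·m.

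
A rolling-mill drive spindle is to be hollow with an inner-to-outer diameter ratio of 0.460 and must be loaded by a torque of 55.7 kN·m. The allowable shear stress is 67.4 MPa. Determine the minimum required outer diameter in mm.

164 mm

For a hollow shaft with d_i/d_o = 0.460: τ_max = 16T/(π d_o³ (1−k⁴)), so d_o = [16T/(π τ_allow (1−k⁴))]^(1/3) = [16·55700/(π·6.74×10^7·0.9552)]^(1/3) = 0.1639 m.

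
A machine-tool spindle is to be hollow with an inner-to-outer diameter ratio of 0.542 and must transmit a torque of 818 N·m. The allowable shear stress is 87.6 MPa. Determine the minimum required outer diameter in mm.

For a hollow shaft with d_i/d_o = 0.542: τ_max = 16T/(π d_o³ (1−k⁴)), so d_o = [16T/(π τ_allow (1−k⁴))]^(1/3) = [16·818.0/(π·8.76×10^7·0.9137)]^(1/3) = 0.03734 m.

37.3 mm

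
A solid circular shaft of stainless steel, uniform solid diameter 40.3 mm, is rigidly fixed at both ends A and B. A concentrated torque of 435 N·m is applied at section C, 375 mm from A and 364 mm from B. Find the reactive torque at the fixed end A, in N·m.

214 N·m

With uniform GJ and both ends fixed, compatibility θ_AC = θ_CB gives T_A·a = T_B·b, together with T_A + T_B = T₀.
T_A = T₀·b/(a+b) = 435.0·364/739.0 = 214.3 N·m; T_B = 220.7 N·m.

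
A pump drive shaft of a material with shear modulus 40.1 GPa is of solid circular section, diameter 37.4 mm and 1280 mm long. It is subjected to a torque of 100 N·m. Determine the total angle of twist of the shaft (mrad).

J = πd⁴/32 = π(0.0374)⁴/32 = 1.921×10^-7 m⁴.
θ = T·L/(G·J) = 100.0 × 1.28 / (40.1×10⁹ × 1.921×10^-7) = 0.01662 rad.

16.6 mrad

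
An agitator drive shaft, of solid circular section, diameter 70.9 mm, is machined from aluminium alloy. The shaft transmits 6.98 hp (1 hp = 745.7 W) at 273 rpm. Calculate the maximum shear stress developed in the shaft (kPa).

2600 kPa

ω = 2π·273/60 = 28.59 rad/s, so T = P/ω = 6.98×745.7 / 28.59 = 182.1 N·m.
J = πd⁴/32 = π(0.0709)⁴/32 = 2.481×10^-6 m⁴.
τ_max = T·r/J = 182.1 × 0.0355 / 2.481×10^-6 = 2.602×10^6 Pa.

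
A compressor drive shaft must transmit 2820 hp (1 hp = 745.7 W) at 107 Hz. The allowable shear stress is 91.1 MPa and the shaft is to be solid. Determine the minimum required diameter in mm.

ω = 2π·107 = 672.3 rad/s, so T = P/ω = 2820×745.7 / 672.3 = 3128 N·m.
For a solid shaft τ_max = 16T/(πd³), so d = (16T/(π τ_allow))^(1/3) = (16·3128/(π·9.11×10^7))^(1/3) = 0.05592 m.

55.9 mm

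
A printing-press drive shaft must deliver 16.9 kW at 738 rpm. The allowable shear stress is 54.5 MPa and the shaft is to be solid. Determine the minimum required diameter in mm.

27.3 mm

ω = 2π·738/60 = 77.28 rad/s, so T = P/ω = 16.9×10³ / 77.28 = 218.7 N·m.
For a solid shaft τ_max = 16T/(πd³), so d = (16T/(π τ_allow))^(1/3) = (16·218.7/(π·5.45×10^7))^(1/3) = 0.02734 m.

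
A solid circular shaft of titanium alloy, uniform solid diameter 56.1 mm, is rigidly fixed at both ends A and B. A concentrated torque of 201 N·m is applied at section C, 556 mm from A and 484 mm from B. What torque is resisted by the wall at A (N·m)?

With uniform GJ and both ends fixed, compatibility θ_AC = θ_CB gives T_A·a = T_B·b, together with T_A + T_B = T₀.
T_A = T₀·b/(a+b) = 201.0·484/1040 = 93.54 N·m; T_B = 107.5 N·m.

93.5 N·m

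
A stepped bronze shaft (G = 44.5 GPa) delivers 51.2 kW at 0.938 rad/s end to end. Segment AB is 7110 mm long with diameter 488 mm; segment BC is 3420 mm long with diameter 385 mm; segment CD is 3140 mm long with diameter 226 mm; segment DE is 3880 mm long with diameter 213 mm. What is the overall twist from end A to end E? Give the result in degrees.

2.41°

ω = 0.938 rad/s, so T = P/ω = 51.2×10³ / 0.9380 = 54580 N·m.
J_AB = π(0.488)⁴/32 = 5.57×10^-3 m⁴; J_BC = π(0.385)⁴/32 = 2.16×10^-3 m⁴; J_CD = π(0.226)⁴/32 = 2.56×10^-4 m⁴; J_DE = π(0.213)⁴/32 = 2.02×10^-4 m⁴.
θ = (T/G)·Σ L_i/J_i = (54580/44.5×10⁹)·(7.11/5.57×10^-3 + 3.42/2.16×10^-3 + 3.14/2.56×10^-4 + 3.88/2.02×10^-4) = 0.04210 rad.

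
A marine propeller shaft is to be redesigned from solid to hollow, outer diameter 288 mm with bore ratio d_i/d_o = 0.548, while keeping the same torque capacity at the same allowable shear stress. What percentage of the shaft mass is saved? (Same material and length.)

Equal τ_max and T ⇒ the solid shaft needs d_s³ = d_o³(1−k⁴), so d_s = 288·(1−0.548⁴)^(1/3) = 279.1 mm.
Area ratio A_h/A_s = d_o²(1−k²)/d_s² = (1−k²)/(1−k⁴)^(2/3) = 0.7452.
Mass saving = 1 − 0.7452 = 25.5 %.

25.5 %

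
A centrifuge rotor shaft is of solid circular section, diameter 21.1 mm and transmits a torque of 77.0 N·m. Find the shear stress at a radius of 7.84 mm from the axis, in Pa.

3.10e7 Pa

J = πd⁴/32 = π(0.0211)⁴/32 = 1.946×10^-8 m⁴.
Shear stress varies linearly with radius: τ = T·r/J = 77.00 × 0.00784 / 1.946×10^-8 = 3.102×10^7 Pa.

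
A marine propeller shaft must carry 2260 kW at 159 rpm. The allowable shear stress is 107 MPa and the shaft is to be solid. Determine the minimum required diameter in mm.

ω = 2π·159/60 = 16.65 rad/s, so T = P/ω = 2260×10³ / 16.65 = 135700 N·m.
For a solid shaft τ_max = 16T/(πd³), so d = (16T/(π τ_allow))^(1/3) = (16·135700/(π·1.07×10^8))^(1/3) = 0.1862 m.

186 mm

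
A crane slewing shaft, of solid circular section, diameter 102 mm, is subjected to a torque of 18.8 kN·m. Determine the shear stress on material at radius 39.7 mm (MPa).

70.2 MPa

J = πd⁴/32 = π(0.102)⁴/32 = 1.063×10^-5 m⁴.
Shear stress varies linearly with radius: τ = T·r/J = 18800 × 0.0397 / 1.063×10^-5 = 7.023×10^7 Pa.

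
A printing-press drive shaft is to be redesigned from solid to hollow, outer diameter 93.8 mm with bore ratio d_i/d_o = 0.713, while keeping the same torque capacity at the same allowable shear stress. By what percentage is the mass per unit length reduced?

40.0 %

Equal τ_max and T ⇒ the solid shaft needs d_s³ = d_o³(1−k⁴), so d_s = 93.8·(1−0.713⁴)^(1/3) = 84.90 mm.
Area ratio A_h/A_s = d_o²(1−k²)/d_s² = (1−k²)/(1−k⁴)^(2/3) = 0.6001.
Mass saving = 1 − 0.6001 = 40.0 %.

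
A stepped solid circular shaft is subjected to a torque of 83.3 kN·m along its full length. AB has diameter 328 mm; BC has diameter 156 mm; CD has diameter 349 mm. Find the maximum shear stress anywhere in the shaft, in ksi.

16.2 ksi

Under the same torque, τ_max = 16T/(πd³) is largest where d is smallest — segment BC (d = 156 mm).
τ_max = 16·83300/(π·(0.156)³) = 1.117×10^8 Pa.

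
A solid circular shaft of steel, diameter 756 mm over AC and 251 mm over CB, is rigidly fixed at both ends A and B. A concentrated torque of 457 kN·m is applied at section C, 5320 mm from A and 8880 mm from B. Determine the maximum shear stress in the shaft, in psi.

776 psi

Compatibility: T_A·a/J_AC = T_B·b/J_CB with T_A + T_B = T₀.
J_AC = 0.0321 m⁴, J_CB = 3.90×10^-4 m⁴, so T_A = T₀·(J_AC/a)/((J_AC/a)+(J_CB/b)) = 453700 N·m, T_B = 3303 N·m.
τ in each portion: τ_AC = 5.35×10^6 Pa, τ_CB = 1.06×10^6 Pa; maximum is in AC.
τ_max = T_AC·r/J = 453700·0.378/0.0321 = 5.348×10^6 Pa.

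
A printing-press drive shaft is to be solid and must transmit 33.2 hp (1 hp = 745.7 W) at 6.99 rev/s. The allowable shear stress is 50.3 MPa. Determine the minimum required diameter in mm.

ω = 2π·6.99 = 43.92 rad/s, so T = P/ω = 33.2×745.7 / 43.92 = 563.7 N·m.
For a solid shaft τ_max = 16T/(πd³), so d = (16T/(π τ_allow))^(1/3) = (16·563.7/(π·5.03×10^7))^(1/3) = 0.03850 m.

38.5 mm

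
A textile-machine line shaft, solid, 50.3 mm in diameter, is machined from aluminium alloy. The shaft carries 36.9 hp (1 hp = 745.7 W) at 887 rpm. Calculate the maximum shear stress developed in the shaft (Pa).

ω = 2π·887/60 = 92.89 rad/s, so T = P/ω = 36.9×745.7 / 92.89 = 296.2 N·m.
J = πd⁴/32 = π(0.0503)⁴/32 = 6.285×10^-7 m⁴.
τ_max = T·r/J = 296.2 × 0.0251 / 6.285×10^-7 = 1.186×10^7 Pa.

1.19e7 Pa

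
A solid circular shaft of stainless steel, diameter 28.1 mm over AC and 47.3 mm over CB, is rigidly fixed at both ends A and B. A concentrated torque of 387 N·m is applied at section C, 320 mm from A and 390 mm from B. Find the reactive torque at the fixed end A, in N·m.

51.0 N·m

Compatibility: T_A·a/J_AC = T_B·b/J_CB with T_A + T_B = T₀.
J_AC = 6.12×10^-8 m⁴, J_CB = 4.91×10^-7 m⁴, so T_A = T₀·(J_AC/a)/((J_AC/a)+(J_CB/b)) = 51.01 N·m, T_B = 336.0 N·m.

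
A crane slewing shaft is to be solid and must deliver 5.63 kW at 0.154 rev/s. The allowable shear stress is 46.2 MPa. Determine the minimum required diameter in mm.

86.2 mm

ω = 2π·0.154 = 0.9676 rad/s, so T = P/ω = 5.63×10³ / 0.9676 = 5818 N·m.
For a solid shaft τ_max = 16T/(πd³), so d = (16T/(π τ_allow))^(1/3) = (16·5818/(π·4.62×10^7))^(1/3) = 0.08624 m.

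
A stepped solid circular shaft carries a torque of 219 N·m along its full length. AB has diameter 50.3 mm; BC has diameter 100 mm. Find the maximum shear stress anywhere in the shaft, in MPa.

Under the same torque, τ_max = 16T/(πd³) is largest where d is smallest — segment AB (d = 50.3 mm).
τ_max = 16·219.0/(π·(0.0503)³) = 8.764×10^6 Pa.

8.76 MPa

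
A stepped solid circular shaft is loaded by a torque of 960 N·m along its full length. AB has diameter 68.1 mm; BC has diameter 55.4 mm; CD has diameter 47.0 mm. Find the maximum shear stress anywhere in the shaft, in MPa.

47.1 MPa

Under the same torque, τ_max = 16T/(πd³) is largest where d is smallest — segment CD (d = 47.0 mm).
τ_max = 16·960.0/(π·(0.0470)³) = 4.709×10^7 Pa.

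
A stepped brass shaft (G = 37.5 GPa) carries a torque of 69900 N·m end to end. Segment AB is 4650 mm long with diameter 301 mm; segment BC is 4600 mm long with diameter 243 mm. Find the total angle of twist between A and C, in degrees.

J_AB = π(0.301)⁴/32 = 8.06×10^-4 m⁴; J_BC = π(0.243)⁴/32 = 3.42×10^-4 m⁴.
θ = (T/G)·Σ L_i/J_i = (69900/37.5×10⁹)·(4.65/8.06×10^-4 + 4.60/3.42×10^-4) = 0.03580 rad.

2.05°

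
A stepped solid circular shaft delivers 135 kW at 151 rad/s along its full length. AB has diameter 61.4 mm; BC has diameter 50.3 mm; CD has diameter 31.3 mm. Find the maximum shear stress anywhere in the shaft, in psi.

ω = 151 rad/s, so T = P/ω = 135×10³ / 151.0 = 894.0 N·m.
Under the same torque, τ_max = 16T/(πd³) is largest where d is smallest — segment CD (d = 31.3 mm).
τ_max = 16·894.0/(π·(0.0313)³) = 1.485×10^8 Pa.

21500 psi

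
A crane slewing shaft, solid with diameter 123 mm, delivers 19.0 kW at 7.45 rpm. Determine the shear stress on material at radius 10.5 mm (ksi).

1.65 ksi

ω = 2π·7.45/60 = 0.7802 rad/s, so T = P/ω = 19.0×10³ / 0.7802 = 24350 N·m.
J = πd⁴/32 = π(0.123)⁴/32 = 2.247×10^-5 m⁴.
Shear stress varies linearly with radius: τ = T·r/J = 24350 × 0.0105 / 2.247×10^-5 = 1.138×10^7 Pa.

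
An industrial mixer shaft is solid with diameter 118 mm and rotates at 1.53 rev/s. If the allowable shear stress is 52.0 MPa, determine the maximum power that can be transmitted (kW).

J = πd⁴/32 = π(0.118)⁴/32 = 1.903×10^-5 m⁴.
T_max = τ_allow·J/r = 5.20×10^7 × 1.903×10^-5 / 0.0590 = 16780 N·m.
ω = 2π·1.53 = 9.613 rad/s, so P_max = T_max·ω = 1.613×10^5 W.

161 kW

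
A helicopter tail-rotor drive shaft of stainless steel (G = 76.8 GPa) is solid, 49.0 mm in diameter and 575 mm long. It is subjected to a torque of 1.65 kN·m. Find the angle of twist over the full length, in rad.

J = πd⁴/32 = π(0.0490)⁴/32 = 5.660×10^-7 m⁴.
θ = T·L/(G·J) = 1650 × 0.575 / (76.8×10⁹ × 5.660×10^-7) = 0.02183 rad.

0.0218 rad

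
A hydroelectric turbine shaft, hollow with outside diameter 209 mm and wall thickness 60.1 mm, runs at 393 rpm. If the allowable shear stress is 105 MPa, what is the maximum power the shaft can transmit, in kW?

7490 kW

J = π(d_o⁴ − d_i⁴)/32 = π(0.209⁴ − 0.0888⁴)/32 = 1.812×10^-4 m⁴.
T_max = τ_allow·J/r = 1.05×10^8 × 1.812×10^-4 / 0.104 = 182100 N·m.
ω = 2π·393/60 = 41.15 rad/s, so P_max = T_max·ω = 7.494×10^6 W.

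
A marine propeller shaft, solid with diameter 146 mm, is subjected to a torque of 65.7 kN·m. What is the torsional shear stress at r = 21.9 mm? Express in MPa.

32.3 MPa

J = πd⁴/32 = π(0.146)⁴/32 = 4.461×10^-5 m⁴.
Shear stress varies linearly with radius: τ = T·r/J = 65700 × 0.0219 / 4.461×10^-5 = 3.226×10^7 Pa.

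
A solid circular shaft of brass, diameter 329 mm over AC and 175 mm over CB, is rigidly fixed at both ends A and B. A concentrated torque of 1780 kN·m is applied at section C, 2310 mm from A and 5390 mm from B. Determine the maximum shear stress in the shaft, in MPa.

246 MPa

Compatibility: T_A·a/J_AC = T_B·b/J_CB with T_A + T_B = T₀.
J_AC = 1.15×10^-3 m⁴, J_CB = 9.21×10^-5 m⁴, so T_A = T₀·(J_AC/a)/((J_AC/a)+(J_CB/b)) = 1.721e6 N·m, T_B = 59040 N·m.
τ in each portion: τ_AC = 2.46×10^8 Pa, τ_CB = 5.61×10^7 Pa; maximum is in AC.
τ_max = T_AC·r/J = 1.721e6·0.165/1.15×10^-3 = 2.461×10^8 Pa.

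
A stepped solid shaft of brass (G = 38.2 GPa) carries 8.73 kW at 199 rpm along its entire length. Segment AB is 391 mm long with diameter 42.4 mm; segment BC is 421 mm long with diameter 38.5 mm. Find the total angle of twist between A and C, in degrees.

ω = 2π·199/60 = 20.84 rad/s, so T = P/ω = 8.73×10³ / 20.84 = 418.9 N·m.
J_AB = π(0.0424)⁴/32 = 3.17×10^-7 m⁴; J_BC = π(0.0385)⁴/32 = 2.16×10^-7 m⁴.
θ = (T/G)·Σ L_i/J_i = (418.9/38.2×10⁹)·(0.391/3.17×10^-7 + 0.421/2.16×10^-7) = 0.03492 rad.

2.00°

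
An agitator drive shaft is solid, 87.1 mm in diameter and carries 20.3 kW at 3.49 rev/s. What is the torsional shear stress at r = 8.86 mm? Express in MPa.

1.45 MPa

ω = 2π·3.49 = 21.93 rad/s, so T = P/ω = 20.3×10³ / 21.93 = 925.7 N·m.
J = πd⁴/32 = π(0.0871)⁴/32 = 5.650×10^-6 m⁴.
Shear stress varies linearly with radius: τ = T·r/J = 925.7 × 0.00886 / 5.650×10^-6 = 1.452×10^6 Pa.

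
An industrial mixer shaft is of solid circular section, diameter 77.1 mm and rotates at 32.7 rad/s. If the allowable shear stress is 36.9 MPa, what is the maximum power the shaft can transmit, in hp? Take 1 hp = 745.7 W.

146 hp

J = πd⁴/32 = π(0.0771)⁴/32 = 3.469×10^-6 m⁴.
T_max = τ_allow·J/r = 3.69×10^7 × 3.469×10^-6 / 0.0385 = 3321 N·m.
ω = 32.7 rad/s, so P_max = T_max·ω = 1.086×10^5 W.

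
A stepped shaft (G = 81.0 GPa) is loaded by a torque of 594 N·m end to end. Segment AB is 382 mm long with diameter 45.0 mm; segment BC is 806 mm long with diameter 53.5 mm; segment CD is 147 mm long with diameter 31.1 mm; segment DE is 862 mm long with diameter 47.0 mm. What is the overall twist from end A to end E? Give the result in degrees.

J_AB = π(0.0450)⁴/32 = 4.03×10^-7 m⁴; J_BC = π(0.0535)⁴/32 = 8.04×10^-7 m⁴; J_CD = π(0.0311)⁴/32 = 9.18×10^-8 m⁴; J_DE = π(0.0470)⁴/32 = 4.79×10^-7 m⁴.
θ = (T/G)·Σ L_i/J_i = (594.0/81.0×10⁹)·(0.382/4.03×10^-7 + 0.806/8.04×10^-7 + 0.147/9.18×10^-8 + 0.862/4.79×10^-7) = 0.03924 rad.

2.25°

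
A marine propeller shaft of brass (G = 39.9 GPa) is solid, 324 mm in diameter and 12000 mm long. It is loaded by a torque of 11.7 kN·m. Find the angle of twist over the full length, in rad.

J = πd⁴/32 = π(0.324)⁴/32 = 1.082×10^-3 m⁴.
θ = T·L/(G·J) = 11700 × 12.0 / (39.9×10⁹ × 1.082×10^-3) = 3.252×10^-3 rad.

0.00325 rad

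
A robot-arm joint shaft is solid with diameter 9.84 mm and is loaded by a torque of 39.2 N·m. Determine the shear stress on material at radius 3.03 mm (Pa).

1.29e8 Pa

J = πd⁴/32 = π(0.00984)⁴/32 = 9.204×10^-10 m⁴.
Shear stress varies linearly with radius: τ = T·r/J = 39.20 × 0.00303 / 9.204×10^-10 = 1.290×10^8 Pa.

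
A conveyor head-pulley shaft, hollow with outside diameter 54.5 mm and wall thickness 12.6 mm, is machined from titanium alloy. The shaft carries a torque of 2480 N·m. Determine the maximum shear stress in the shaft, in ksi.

12.3 ksi

J = π(d_o⁴ − d_i⁴)/32 = π(0.0545⁴ − 0.0293⁴)/32 = 7.938×10^-7 m⁴.
τ_max = T·r/J = 2480 × 0.0272 / 7.938×10^-7 = 8.514×10^7 Pa.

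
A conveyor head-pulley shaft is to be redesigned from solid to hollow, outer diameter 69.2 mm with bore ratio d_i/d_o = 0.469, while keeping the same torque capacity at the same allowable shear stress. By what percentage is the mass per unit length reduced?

Equal τ_max and T ⇒ the solid shaft needs d_s³ = d_o³(1−k⁴), so d_s = 69.2·(1−0.469⁴)^(1/3) = 68.07 mm.
Area ratio A_h/A_s = d_o²(1−k²)/d_s² = (1−k²)/(1−k⁴)^(2/3) = 0.8063.
Mass saving = 1 − 0.8063 = 19.4 %.

19.4 %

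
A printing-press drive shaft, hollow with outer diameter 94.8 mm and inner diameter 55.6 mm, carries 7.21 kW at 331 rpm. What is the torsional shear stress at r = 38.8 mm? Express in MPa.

ω = 2π·331/60 = 34.66 rad/s, so T = P/ω = 7.21×10³ / 34.66 = 208.0 N·m.
J = π(d_o⁴ − d_i⁴)/32 = π(0.0948⁴ − 0.0556⁴)/32 = 6.991×10^-6 m⁴.
Shear stress varies linearly with radius: τ = T·r/J = 208.0 × 0.0388 / 6.991×10^-6 = 1.154×10^6 Pa.

1.15 MPa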